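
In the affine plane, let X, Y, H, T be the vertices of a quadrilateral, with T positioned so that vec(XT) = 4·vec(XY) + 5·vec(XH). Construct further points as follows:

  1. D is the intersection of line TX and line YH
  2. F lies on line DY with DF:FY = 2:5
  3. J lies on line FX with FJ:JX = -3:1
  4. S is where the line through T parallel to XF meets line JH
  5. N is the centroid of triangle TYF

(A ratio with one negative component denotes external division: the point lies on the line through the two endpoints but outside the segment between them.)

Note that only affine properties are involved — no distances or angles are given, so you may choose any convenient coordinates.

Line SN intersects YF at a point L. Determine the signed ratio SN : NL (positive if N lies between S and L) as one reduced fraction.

Assign X = (0, 0), Y = (1, 0), H = (0, 1), T = (4, 5) — the answer is frame-independent, so this choice is without loss of generality.
1. D is the intersection of line TX and line YH ⇒ D = (4/9, 5/9)
2. F lies on line DY with DF:FY = 2:5 ⇒ F = (38/63, 25/63)
3. J lies on line FX with FJ:JX = -3:1 ⇒ J = (-19/63, -25/126)
4. S is where the line through T parallel to XF meets line JH ⇒ S = (26/63, 3160/1197)
5. N is the centroid of triangle TYF ⇒ N = (353/189, 340/189)
line SN meets YF at L = (-1963/441, 2404/441)
N = S + t·(L−S) with t = -35/117, so SN:NL = -35/117:152/117

SN:NL = -35/152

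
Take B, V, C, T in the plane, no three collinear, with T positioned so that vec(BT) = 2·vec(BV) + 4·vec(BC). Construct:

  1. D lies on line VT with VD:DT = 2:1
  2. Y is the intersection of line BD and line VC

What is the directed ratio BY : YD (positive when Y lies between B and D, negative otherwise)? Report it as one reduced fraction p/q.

BY:YD = 3/10

Work in coordinates with B = (0, 0), V = (1, 0), C = (0, 1), T = (2, 4).
1. D lies on line VT with VD:DT = 2:1 ⇒ D = (5/3, 8/3)
2. Y is the intersection of line BD and line VC ⇒ Y = (5/13, 8/13)
Y = B + t·(D−B) with t = 3/13, so BY:YD = t:(1−t) = 3/13:10/13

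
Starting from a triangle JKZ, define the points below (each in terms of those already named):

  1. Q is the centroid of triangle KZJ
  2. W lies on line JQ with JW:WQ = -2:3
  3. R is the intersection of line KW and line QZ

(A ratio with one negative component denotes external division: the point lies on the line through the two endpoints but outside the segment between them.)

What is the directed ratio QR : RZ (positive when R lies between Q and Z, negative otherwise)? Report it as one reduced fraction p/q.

Work in coordinates with J = (0, 0), K = (1, 0), Z = (0, 1).
1. Q is the centroid of triangle KZJ ⇒ Q = (1/3, 1/3)
2. W lies on line JQ with JW:WQ = -2:3 ⇒ W = (-2/3, -2/3)
3. R is the intersection of line KW and line QZ ⇒ R = (7/12, -1/6)
R = Q + t·(Z−Q) with t = -3/4, so QR:RZ = t:(1−t) = -3/4:7/4

QR:RZ = -3/7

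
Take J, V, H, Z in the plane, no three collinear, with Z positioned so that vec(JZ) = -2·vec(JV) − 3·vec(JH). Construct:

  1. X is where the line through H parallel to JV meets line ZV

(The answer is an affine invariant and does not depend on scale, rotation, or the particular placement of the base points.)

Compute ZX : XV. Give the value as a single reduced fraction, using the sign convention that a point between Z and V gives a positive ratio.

ZX:XV = -4

Choose coordinates J = (0, 0), V = (1, 0), H = (0, 1), Z = (-2, -3).
1. X is where the line through H parallel to JV meets line ZV ⇒ X = (2, 1)
X = Z + t·(V−Z) with t = 4/3, so ZX:XV = t:(1−t) = 4/3:-1/3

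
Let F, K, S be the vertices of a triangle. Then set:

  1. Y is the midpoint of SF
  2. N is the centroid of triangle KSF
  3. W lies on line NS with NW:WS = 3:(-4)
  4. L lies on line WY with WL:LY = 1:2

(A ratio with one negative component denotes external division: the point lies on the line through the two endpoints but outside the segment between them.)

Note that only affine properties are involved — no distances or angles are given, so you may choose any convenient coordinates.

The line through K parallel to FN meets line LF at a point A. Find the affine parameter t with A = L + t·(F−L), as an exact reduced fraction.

Choose coordinates F = (0, 0), K = (1, 0), S = (0, 1).
1. Y is the midpoint of SF ⇒ Y = (0, 1/2)
2. N is the centroid of triangle KSF ⇒ N = (1/3, 1/3)
3. W lies on line NS with NW:WS = 3:(-4) ⇒ W = (4/3, -5/3)
4. L lies on line WY with WL:LY = 1:2 ⇒ L = (8/9, -17/18)
through K parallel to FN: direction (1/3, 1/3); meets LF at A = (16/33, -17/33)
A = L + t·(F−L) with t = 5/11

t = 5/11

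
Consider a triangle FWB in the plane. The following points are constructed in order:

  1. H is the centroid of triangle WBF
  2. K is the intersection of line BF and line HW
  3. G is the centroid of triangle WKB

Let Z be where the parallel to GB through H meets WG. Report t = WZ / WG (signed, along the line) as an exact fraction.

t = 4/3

Work in coordinates with F = (0, 0), W = (1, 0), B = (0, 1).
1. H is the centroid of triangle WBF ⇒ H = (1/3, 1/3)
2. K is the intersection of line BF and line HW ⇒ K = (0, 1/2)
3. G is the centroid of triangle WKB ⇒ G = (1/3, 1/2)
through H parallel to GB: direction (-1/3, 1/2); meets WG at Z = (1/9, 2/3)
Z = W + t·(G−W) with t = 4/3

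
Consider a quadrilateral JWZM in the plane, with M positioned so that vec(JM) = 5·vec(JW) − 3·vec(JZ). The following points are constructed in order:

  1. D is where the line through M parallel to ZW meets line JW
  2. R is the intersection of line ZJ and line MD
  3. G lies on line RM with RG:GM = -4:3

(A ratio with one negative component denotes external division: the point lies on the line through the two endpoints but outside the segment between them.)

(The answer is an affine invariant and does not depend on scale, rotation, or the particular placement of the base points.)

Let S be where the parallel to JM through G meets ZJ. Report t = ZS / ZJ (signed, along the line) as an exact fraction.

Choose coordinates J = (0, 0), W = (1, 0), Z = (0, 1), M = (5, -3).
1. D is where the line through M parallel to ZW meets line JW ⇒ D = (2, 0)
2. R is the intersection of line ZJ and line MD ⇒ R = (0, 2)
3. G lies on line RM with RG:GM = -4:3 ⇒ G = (20, -18)
through G parallel to JM: direction (5, -3); meets ZJ at S = (0, -6)
S = Z + t·(J−Z) with t = 7

t = 7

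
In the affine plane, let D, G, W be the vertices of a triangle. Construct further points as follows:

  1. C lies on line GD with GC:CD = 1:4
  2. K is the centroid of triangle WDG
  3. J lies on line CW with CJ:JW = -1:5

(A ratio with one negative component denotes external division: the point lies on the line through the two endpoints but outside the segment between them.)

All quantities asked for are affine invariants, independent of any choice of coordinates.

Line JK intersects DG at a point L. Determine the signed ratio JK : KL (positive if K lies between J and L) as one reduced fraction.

JK:KL = -7/4

Set D = (0, 0), G = (1, 0), W = (0, 1); any affine frame gives the same invariant.
1. C lies on line GD with GC:CD = 1:4 ⇒ C = (4/5, 0)
2. K is the centroid of triangle WDG ⇒ K = (1/3, 1/3)
3. J lies on line CW with CJ:JW = -1:5 ⇒ J = (1, -1/4)
line JK meets DG at L = (5/7, 0)
K = J + t·(L−J) with t = 7/3, so JK:KL = 7/3:-4/3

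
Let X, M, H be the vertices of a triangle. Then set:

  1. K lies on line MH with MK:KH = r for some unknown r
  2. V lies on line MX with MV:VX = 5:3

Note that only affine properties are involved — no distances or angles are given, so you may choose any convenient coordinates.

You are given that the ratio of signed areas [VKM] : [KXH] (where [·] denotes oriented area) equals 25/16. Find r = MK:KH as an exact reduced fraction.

r = 5/2

Assign X = (0, 0), M = (1, 0), H = (0, 1) — the answer is frame-independent, so this choice is without loss of generality.
1. With MK:KH = r, write λ = r/(r+1) so K = M + λ·(H−M); K is affine-linear in λ
2. V lies on line MX with MV:VX = 5:3 ⇒ V = (3/8, 0)
Every point depending on K is an affine combination of K and λ-independent points, so each such coordinate is linear in λ; the λ² term in each signed area is a multiple of (H−M)×(H−M) = 0, so 2·[VKM] and 2·[KXH] are each linear in λ. Evaluating at λ=0 and λ=1:
  2·[VKM] = -5/8·λ,   2·[KXH] = λ − 1
So [VKM]:[KXH] = (-5/8·λ) / (λ − 1). Setting this equal to 25/16:
  -5/8·λ = 25/16·(λ − 1)  ⇒  λ = 5/7
Then r = λ/(1−λ) = (5/7)/(2/7) = 5/2. Check: with r = 5/2, K = (2/7, 5/7) and [VKM]:[KXH] = 25/16 as required.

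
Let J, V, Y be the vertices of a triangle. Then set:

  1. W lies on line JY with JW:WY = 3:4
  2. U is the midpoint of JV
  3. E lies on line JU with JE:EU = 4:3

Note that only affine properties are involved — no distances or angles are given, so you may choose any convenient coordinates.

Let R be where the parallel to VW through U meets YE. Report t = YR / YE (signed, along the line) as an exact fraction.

t = 77/86

Assign J = (0, 0), V = (1, 0), Y = (0, 1) — the answer is frame-independent, so this choice is without loss of generality.
1. W lies on line JY with JW:WY = 3:4 ⇒ W = (0, 3/7)
2. U is the midpoint of JV ⇒ U = (1/2, 0)
3. E lies on line JU with JE:EU = 4:3 ⇒ E = (2/7, 0)
through U parallel to VW: direction (-1, 3/7); meets YE at R = (11/43, 9/86)
R = Y + t·(E−Y) with t = 77/86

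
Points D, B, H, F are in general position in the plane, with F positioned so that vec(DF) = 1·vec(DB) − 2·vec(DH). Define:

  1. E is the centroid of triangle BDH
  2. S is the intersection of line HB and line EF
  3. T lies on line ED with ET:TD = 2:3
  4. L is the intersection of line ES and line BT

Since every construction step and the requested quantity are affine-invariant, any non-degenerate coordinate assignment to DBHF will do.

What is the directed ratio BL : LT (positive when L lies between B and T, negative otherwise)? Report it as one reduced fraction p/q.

Set D = (0, 0), B = (1, 0), H = (0, 1), F = (1, -2); any affine frame gives the same invariant.
1. E is the centroid of triangle BDH ⇒ E = (1/3, 1/3)
2. S is the intersection of line HB and line EF ⇒ S = (1/5, 4/5)
3. T lies on line ED with ET:TD = 2:3 ⇒ T = (1/5, 1/5)
4. L is the intersection of line ES and line BT ⇒ L = (5/13, 2/13)
L = B + t·(T−B) with t = 10/13, so BL:LT = t:(1−t) = 10/13:3/13

BL:LT = 10/3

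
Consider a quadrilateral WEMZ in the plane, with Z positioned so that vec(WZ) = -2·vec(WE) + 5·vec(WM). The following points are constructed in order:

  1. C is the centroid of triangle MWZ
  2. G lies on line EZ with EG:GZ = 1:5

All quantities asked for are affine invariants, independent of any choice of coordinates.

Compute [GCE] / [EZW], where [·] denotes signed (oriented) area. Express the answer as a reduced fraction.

[GCE]:[EZW] = 7/90

Choose coordinates W = (0, 0), E = (1, 0), M = (0, 1), Z = (-2, 5).
1. C is the centroid of triangle MWZ ⇒ C = (-2/3, 2)
2. G lies on line EZ with EG:GZ = 1:5 ⇒ G = (1/2, 5/6)
2·[GCE] = 7/18, 2·[EZW] = 5
[GCE]:[EZW] = 7/18:5 = 7/90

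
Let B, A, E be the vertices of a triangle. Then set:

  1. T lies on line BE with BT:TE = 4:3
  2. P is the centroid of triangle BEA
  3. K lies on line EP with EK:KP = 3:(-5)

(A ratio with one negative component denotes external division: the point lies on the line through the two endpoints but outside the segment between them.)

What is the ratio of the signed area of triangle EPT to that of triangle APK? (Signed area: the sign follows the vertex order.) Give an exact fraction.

[EPT]:[APK] = 6/35

Set B = (0, 0), A = (1, 0), E = (0, 1); any affine frame gives the same invariant.
1. T lies on line BE with BT:TE = 4:3 ⇒ T = (0, 4/7)
2. P is the centroid of triangle BEA ⇒ P = (1/3, 1/3)
3. K lies on line EP with EK:KP = 3:(-5) ⇒ K = (-1/2, 2)
2·[EPT] = -1/7, 2·[APK] = -5/6
[EPT]:[APK] = -1/7:-5/6 = 6/35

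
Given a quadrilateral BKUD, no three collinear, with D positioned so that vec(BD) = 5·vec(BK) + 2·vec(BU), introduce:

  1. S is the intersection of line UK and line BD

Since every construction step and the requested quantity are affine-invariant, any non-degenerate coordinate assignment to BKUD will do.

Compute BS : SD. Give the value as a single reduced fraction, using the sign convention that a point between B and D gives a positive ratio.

BS:SD = 1/6

Choose coordinates B = (0, 0), K = (1, 0), U = (0, 1), D = (5, 2).
1. S is the intersection of line UK and line BD ⇒ S = (5/7, 2/7)
S = B + t·(D−B) with t = 1/7, so BS:SD = t:(1−t) = 1/7:6/7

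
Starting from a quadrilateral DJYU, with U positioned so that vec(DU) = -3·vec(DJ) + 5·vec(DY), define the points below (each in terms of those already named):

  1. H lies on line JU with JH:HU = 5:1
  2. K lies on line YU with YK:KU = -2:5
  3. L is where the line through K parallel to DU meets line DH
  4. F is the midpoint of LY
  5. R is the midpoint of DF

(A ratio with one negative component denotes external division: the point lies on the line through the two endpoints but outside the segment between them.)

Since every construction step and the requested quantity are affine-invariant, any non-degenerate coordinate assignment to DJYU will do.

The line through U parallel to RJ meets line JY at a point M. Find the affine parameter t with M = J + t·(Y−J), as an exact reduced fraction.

t = 7/4

Set D = (0, 0), J = (1, 0), Y = (0, 1), U = (-3, 5); any affine frame gives the same invariant.
1. H lies on line JU with JH:HU = 5:1 ⇒ H = (-7/3, 25/6)
2. K lies on line YU with YK:KU = -2:5 ⇒ K = (2, -5/3)
3. L is where the line through K parallel to DU meets line DH ⇒ L = (-14, 25)
4. F is the midpoint of LY ⇒ F = (-7, 13)
5. R is the midpoint of DF ⇒ R = (-7/2, 13/2)
through U parallel to RJ: direction (9/2, -13/2); meets JY at M = (-3/4, 7/4)
M = J + t·(Y−J) with t = 7/4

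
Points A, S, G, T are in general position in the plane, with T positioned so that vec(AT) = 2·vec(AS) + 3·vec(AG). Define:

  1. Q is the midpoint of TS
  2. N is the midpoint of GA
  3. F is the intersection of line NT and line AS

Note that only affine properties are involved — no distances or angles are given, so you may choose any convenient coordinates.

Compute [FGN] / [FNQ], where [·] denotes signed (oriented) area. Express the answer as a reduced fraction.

Set A = (0, 0), S = (1, 0), G = (0, 1), T = (2, 3); any affine frame gives the same invariant.
1. Q is the midpoint of TS ⇒ Q = (3/2, 3/2)
2. N is the midpoint of GA ⇒ N = (0, 1/2)
3. F is the intersection of line NT and line AS ⇒ F = (-2/5, 0)
2·[FGN] = -1/5, 2·[FNQ] = -7/20
[FGN]:[FNQ] = -1/5:-7/20 = 4/7

[FGN]:[FNQ] = 4/7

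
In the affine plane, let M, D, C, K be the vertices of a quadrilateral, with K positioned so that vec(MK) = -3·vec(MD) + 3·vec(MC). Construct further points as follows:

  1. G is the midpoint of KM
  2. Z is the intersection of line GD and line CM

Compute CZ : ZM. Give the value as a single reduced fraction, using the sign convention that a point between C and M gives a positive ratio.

Choose coordinates M = (0, 0), D = (1, 0), C = (0, 1), K = (-3, 3).
1. G is the midpoint of KM ⇒ G = (-3/2, 3/2)
2. Z is the intersection of line GD and line CM ⇒ Z = (0, 3/5)
Z = C + t·(M−C) with t = 2/5, so CZ:ZM = t:(1−t) = 2/5:3/5

CZ:ZM = 2/3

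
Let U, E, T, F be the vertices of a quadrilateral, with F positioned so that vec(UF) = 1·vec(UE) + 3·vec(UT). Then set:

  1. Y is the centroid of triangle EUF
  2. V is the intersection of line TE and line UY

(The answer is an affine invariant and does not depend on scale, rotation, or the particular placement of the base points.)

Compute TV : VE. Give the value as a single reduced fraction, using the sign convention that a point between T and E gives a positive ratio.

Work in coordinates with U = (0, 0), E = (1, 0), T = (0, 1), F = (1, 3).
1. Y is the centroid of triangle EUF ⇒ Y = (2/3, 1)
2. V is the intersection of line TE and line UY ⇒ V = (2/5, 3/5)
V = T + t·(E−T) with t = 2/5, so TV:VE = t:(1−t) = 2/5:3/5

TV:VE = 2/3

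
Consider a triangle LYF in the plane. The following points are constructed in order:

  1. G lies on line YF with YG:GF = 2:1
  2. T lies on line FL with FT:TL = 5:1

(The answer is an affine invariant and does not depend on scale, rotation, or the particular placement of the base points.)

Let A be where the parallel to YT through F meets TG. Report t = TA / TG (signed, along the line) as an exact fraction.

t = 3/2

Set L = (0, 0), Y = (1, 0), F = (0, 1); any affine frame gives the same invariant.
1. G lies on line YF with YG:GF = 2:1 ⇒ G = (1/3, 2/3)
2. T lies on line FL with FT:TL = 5:1 ⇒ T = (0, 1/6)
through F parallel to YT: direction (-1, 1/6); meets TG at A = (1/2, 11/12)
A = T + t·(G−T) with t = 3/2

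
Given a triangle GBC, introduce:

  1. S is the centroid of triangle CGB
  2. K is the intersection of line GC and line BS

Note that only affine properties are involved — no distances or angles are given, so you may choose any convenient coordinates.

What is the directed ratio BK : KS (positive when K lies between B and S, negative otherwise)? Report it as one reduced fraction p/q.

Set G = (0, 0), B = (1, 0), C = (0, 1); any affine frame gives the same invariant.
1. S is the centroid of triangle CGB ⇒ S = (1/3, 1/3)
2. K is the intersection of line GC and line BS ⇒ K = (0, 1/2)
K = B + t·(S−B) with t = 3/2, so BK:KS = t:(1−t) = 3/2:-1/2

BK:KS = -3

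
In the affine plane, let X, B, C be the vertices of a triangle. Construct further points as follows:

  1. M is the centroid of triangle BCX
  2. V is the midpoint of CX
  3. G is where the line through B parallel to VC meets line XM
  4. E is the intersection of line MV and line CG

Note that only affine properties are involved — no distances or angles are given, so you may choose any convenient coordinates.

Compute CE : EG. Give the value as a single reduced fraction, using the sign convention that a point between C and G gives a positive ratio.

Set X = (0, 0), B = (1, 0), C = (0, 1); any affine frame gives the same invariant.
1. M is the centroid of triangle BCX ⇒ M = (1/3, 1/3)
2. V is the midpoint of CX ⇒ V = (0, 1/2)
3. G is where the line through B parallel to VC meets line XM ⇒ G = (1, 1)
4. E is the intersection of line MV and line CG ⇒ E = (-1, 1)
E = C + t·(G−C) with t = -1, so CE:EG = t:(1−t) = -1:2

CE:EG = -1/2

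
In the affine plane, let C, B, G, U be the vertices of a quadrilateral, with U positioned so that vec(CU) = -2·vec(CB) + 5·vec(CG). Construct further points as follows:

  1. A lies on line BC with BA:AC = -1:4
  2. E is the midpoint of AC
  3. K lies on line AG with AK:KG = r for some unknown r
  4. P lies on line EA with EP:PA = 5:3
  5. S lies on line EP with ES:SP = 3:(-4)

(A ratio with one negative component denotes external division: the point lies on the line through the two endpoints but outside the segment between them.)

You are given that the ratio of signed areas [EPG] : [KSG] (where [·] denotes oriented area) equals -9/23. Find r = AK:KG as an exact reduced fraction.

r = 4/5

Work in coordinates with C = (0, 0), B = (1, 0), G = (0, 1), U = (-2, 5).
1. A lies on line BC with BA:AC = -1:4 ⇒ A = (4/3, 0)
2. E is the midpoint of AC ⇒ E = (2/3, 0)
3. With AK:KG = r, write λ = r/(r+1) so K = A + λ·(G−A); K is affine-linear in λ
4. P lies on line EA with EP:PA = 5:3 ⇒ P = (13/12, 0)
5. S lies on line EP with ES:SP = 3:(-4) ⇒ S = (-7/12, 0)
Every point depending on K is an affine combination of K and λ-independent points, so each such coordinate is linear in λ; the λ² term in each signed area is a multiple of (G−A)×(G−A) = 0, so 2·[EPG] and 2·[KSG] are each linear in λ. Evaluating at λ=0 and λ=1:
  2·[EPG] = 5/12,   2·[KSG] = 23/12·λ − 23/12
So [EPG]:[KSG] = (5/12) / (23/12·λ − 23/12). Setting this equal to -9/23:
  5/12 = -9/23·(23/12·λ − 23/12)  ⇒  λ = 4/9
Then r = λ/(1−λ) = (4/9)/(5/9) = 4/5. Check: with r = 4/5, K = (20/27, 4/9) and [EPG]:[KSG] = -9/23 as required.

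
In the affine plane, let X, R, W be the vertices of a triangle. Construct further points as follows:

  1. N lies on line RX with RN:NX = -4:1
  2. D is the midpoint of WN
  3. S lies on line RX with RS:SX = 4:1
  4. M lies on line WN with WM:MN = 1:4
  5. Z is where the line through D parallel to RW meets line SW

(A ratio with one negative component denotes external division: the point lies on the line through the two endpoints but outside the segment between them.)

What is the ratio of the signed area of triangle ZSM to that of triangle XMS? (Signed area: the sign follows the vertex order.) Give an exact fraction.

Assign X = (0, 0), R = (1, 0), W = (0, 1) — the answer is frame-independent, so this choice is without loss of generality.
1. N lies on line RX with RN:NX = -4:1 ⇒ N = (-1/3, 0)
2. D is the midpoint of WN ⇒ D = (-1/6, 1/2)
3. S lies on line RX with RS:SX = 4:1 ⇒ S = (1/5, 0)
4. M lies on line WN with WM:MN = 1:4 ⇒ M = (-1/15, 4/5)
5. Z is where the line through D parallel to RW meets line SW ⇒ Z = (1/6, 1/6)
2·[ZSM] = -4/225, 2·[XMS] = -4/25
[ZSM]:[XMS] = -4/225:-4/25 = 1/9

[ZSM]:[XMS] = 1/9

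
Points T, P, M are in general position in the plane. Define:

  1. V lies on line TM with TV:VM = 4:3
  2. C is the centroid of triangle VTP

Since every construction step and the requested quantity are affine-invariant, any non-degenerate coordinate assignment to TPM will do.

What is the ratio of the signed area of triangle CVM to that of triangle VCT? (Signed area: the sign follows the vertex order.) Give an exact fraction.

[CVM]:[VCT] = 3/4

Assign T = (0, 0), P = (1, 0), M = (0, 1) — the answer is frame-independent, so this choice is without loss of generality.
1. V lies on line TM with TV:VM = 4:3 ⇒ V = (0, 4/7)
2. C is the centroid of triangle VTP ⇒ C = (1/3, 4/21)
2·[CVM] = -1/7, 2·[VCT] = -4/21
[CVM]:[VCT] = -1/7:-4/21 = 3/4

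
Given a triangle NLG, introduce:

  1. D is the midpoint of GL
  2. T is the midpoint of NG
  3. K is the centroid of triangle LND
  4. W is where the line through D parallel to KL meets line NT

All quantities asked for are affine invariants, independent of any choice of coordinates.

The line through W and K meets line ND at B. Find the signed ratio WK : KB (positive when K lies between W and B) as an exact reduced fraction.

WK:KB = -3

Set N = (0, 0), L = (1, 0), G = (0, 1); any affine frame gives the same invariant.
1. D is the midpoint of GL ⇒ D = (1/2, 1/2)
2. T is the midpoint of NG ⇒ T = (0, 1/2)
3. K is the centroid of triangle LND ⇒ K = (1/2, 1/6)
4. W is where the line through D parallel to KL meets line NT ⇒ W = (0, 2/3)
line WK meets ND at B = (1/3, 1/3)
K = W + t·(B−W) with t = 3/2, so WK:KB = 3/2:-1/2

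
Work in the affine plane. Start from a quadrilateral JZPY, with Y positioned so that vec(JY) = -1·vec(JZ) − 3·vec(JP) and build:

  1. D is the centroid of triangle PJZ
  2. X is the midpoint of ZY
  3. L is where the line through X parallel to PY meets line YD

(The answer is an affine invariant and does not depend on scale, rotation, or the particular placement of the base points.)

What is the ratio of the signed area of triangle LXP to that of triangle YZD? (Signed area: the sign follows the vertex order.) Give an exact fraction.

[LXP]:[YZD] = -5/8

Work in coordinates with J = (0, 0), Z = (1, 0), P = (0, 1), Y = (-1, -3).
1. D is the centroid of triangle PJZ ⇒ D = (1/3, 1/3)
2. X is the midpoint of ZY ⇒ X = (0, -3/2)
3. L is where the line through X parallel to PY meets line YD ⇒ L = (2/3, 7/6)
2·[LXP] = -5/3, 2·[YZD] = 8/3
[LXP]:[YZD] = -5/3:8/3 = -5/8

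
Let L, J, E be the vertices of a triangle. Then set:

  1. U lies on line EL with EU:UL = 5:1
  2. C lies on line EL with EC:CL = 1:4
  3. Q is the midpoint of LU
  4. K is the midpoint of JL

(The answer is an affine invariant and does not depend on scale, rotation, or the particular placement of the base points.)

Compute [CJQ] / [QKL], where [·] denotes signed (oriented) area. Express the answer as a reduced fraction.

[CJQ]:[QKL] = 86/5

Choose coordinates L = (0, 0), J = (1, 0), E = (0, 1).
1. U lies on line EL with EU:UL = 5:1 ⇒ U = (0, 1/6)
2. C lies on line EL with EC:CL = 1:4 ⇒ C = (0, 4/5)
3. Q is the midpoint of LU ⇒ Q = (0, 1/12)
4. K is the midpoint of JL ⇒ K = (1/2, 0)
2·[CJQ] = -43/60, 2·[QKL] = -1/24
[CJQ]:[QKL] = -43/60:-1/24 = 86/5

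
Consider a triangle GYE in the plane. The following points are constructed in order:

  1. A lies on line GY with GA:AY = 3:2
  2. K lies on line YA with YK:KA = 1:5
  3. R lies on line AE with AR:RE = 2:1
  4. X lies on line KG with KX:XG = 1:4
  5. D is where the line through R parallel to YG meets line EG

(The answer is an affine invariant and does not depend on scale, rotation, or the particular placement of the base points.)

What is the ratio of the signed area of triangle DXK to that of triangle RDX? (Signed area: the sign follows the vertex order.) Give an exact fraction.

Set G = (0, 0), Y = (1, 0), E = (0, 1); any affine frame gives the same invariant.
1. A lies on line GY with GA:AY = 3:2 ⇒ A = (3/5, 0)
2. K lies on line YA with YK:KA = 1:5 ⇒ K = (14/15, 0)
3. R lies on line AE with AR:RE = 2:1 ⇒ R = (1/5, 2/3)
4. X lies on line KG with KX:XG = 1:4 ⇒ X = (56/75, 0)
5. D is where the line through R parallel to YG meets line EG ⇒ D = (0, 2/3)
2·[DXK] = 28/225, 2·[RDX] = 2/15
[DXK]:[RDX] = 28/225:2/15 = 14/15

[DXK]:[RDX] = 14/15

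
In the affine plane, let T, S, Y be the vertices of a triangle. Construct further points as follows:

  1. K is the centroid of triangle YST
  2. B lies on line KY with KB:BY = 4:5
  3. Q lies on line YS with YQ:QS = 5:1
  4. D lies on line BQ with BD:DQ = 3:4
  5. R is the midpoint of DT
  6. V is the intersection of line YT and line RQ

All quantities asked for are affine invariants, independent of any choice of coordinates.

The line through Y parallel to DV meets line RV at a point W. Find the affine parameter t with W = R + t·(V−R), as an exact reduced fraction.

t = 241/32

Set T = (0, 0), S = (1, 0), Y = (0, 1); any affine frame gives the same invariant.
1. K is the centroid of triangle YST ⇒ K = (1/3, 1/3)
2. B lies on line KY with KB:BY = 4:5 ⇒ B = (5/27, 17/27)
3. Q lies on line YS with YQ:QS = 5:1 ⇒ Q = (5/6, 1/6)
4. D lies on line BQ with BD:DQ = 3:4 ⇒ D = (25/54, 163/378)
5. R is the midpoint of DT ⇒ R = (25/108, 163/756)
6. V is the intersection of line YT and line RQ ⇒ V = (0, 64/273)
through Y parallel to DV: direction (-25/54, -967/4914); meets RV at W = (-5225/3456, 112393/314496)
W = R + t·(V−R) with t = 241/32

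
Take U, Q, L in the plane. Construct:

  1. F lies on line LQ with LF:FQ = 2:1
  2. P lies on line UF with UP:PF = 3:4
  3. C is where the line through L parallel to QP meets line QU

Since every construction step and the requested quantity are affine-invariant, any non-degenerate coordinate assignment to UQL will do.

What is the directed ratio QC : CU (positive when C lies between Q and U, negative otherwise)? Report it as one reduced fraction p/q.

Work in coordinates with U = (0, 0), Q = (1, 0), L = (0, 1).
1. F lies on line LQ with LF:FQ = 2:1 ⇒ F = (2/3, 1/3)
2. P lies on line UF with UP:PF = 3:4 ⇒ P = (2/7, 1/7)
3. C is where the line through L parallel to QP meets line QU ⇒ C = (5, 0)
C = Q + t·(U−Q) with t = -4, so QC:CU = t:(1−t) = -4:5

QC:CU = -4/5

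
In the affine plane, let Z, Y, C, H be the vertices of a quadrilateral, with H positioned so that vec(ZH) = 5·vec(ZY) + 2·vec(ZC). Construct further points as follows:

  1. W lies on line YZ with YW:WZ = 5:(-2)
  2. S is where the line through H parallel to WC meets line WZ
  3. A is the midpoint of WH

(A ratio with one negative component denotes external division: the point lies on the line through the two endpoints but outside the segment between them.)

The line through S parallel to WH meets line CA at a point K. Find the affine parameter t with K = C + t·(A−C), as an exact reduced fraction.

t = 3

Choose coordinates Z = (0, 0), Y = (1, 0), C = (0, 1), H = (5, 2).
1. W lies on line YZ with YW:WZ = 5:(-2) ⇒ W = (-2/3, 0)
2. S is where the line through H parallel to WC meets line WZ ⇒ S = (11/3, 0)
3. A is the midpoint of WH ⇒ A = (13/6, 1)
through S parallel to WH: direction (17/3, 2); meets CA at K = (13/2, 1)
K = C + t·(A−C) with t = 3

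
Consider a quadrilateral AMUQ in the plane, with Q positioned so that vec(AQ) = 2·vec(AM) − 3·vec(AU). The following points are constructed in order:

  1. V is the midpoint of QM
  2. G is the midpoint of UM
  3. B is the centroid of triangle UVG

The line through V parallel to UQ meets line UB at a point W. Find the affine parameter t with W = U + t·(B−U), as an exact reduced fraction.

Work in coordinates with A = (0, 0), M = (1, 0), U = (0, 1), Q = (2, -3).
1. V is the midpoint of QM ⇒ V = (3/2, -3/2)
2. G is the midpoint of UM ⇒ G = (1/2, 1/2)
3. B is the centroid of triangle UVG ⇒ B = (2/3, 0)
through V parallel to UQ: direction (2, -4); meets UB at W = (1, -1/2)
W = U + t·(B−U) with t = 3/2

t = 3/2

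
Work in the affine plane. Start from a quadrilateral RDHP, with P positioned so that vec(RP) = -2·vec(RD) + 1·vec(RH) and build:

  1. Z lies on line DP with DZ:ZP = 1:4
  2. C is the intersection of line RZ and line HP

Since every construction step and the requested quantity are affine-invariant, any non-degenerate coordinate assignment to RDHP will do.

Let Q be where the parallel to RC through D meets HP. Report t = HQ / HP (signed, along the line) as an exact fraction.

Assign R = (0, 0), D = (1, 0), H = (0, 1), P = (-2, 1) — the answer is frame-independent, so this choice is without loss of generality.
1. Z lies on line DP with DZ:ZP = 1:4 ⇒ Z = (2/5, 1/5)
2. C is the intersection of line RZ and line HP ⇒ C = (2, 1)
through D parallel to RC: direction (2, 1); meets HP at Q = (3, 1)
Q = H + t·(P−H) with t = -3/2

t = -3/2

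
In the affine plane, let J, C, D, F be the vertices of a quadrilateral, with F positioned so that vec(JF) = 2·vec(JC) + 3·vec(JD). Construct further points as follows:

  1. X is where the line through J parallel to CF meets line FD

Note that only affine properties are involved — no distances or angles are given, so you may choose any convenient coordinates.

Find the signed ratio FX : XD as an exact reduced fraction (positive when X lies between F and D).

Assign J = (0, 0), C = (1, 0), D = (0, 1), F = (2, 3) — the answer is frame-independent, so this choice is without loss of generality.
1. X is where the line through J parallel to CF meets line FD ⇒ X = (1/2, 3/2)
X = F + t·(D−F) with t = 3/4, so FX:XD = t:(1−t) = 3/4:1/4

FX:XD = 3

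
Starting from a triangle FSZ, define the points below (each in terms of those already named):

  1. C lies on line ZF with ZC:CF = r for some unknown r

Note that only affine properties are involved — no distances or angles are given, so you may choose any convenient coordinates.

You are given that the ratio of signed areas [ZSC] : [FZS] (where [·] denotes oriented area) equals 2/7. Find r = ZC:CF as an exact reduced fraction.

r = 2/5

Assign F = (0, 0), S = (1, 0), Z = (0, 1) — the answer is frame-independent, so this choice is without loss of generality.
1. With ZC:CF = r, write λ = r/(r+1) so C = Z + λ·(F−Z); C is affine-linear in λ
Every point depending on C is an affine combination of C and λ-independent points, so each such coordinate is linear in λ; the λ² term in each signed area is a multiple of (F−Z)×(F−Z) = 0, so 2·[ZSC] and 2·[FZS] are each linear in λ. Evaluating at λ=0 and λ=1:
  2·[ZSC] = −λ,   2·[FZS] = -1
So [ZSC]:[FZS] = (−λ) / (-1). Setting this equal to 2/7:
  −λ = 2/7·(-1)  ⇒  λ = 2/7
Then r = λ/(1−λ) = (2/7)/(5/7) = 2/5. Check: with r = 2/5, C = (0, 5/7) and [ZSC]:[FZS] = 2/7 as required.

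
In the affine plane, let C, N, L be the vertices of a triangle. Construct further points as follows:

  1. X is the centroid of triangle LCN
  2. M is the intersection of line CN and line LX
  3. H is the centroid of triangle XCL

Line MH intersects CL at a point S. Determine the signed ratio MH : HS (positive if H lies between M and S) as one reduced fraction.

MH:HS = 7/2

Assign C = (0, 0), N = (1, 0), L = (0, 1) — the answer is frame-independent, so this choice is without loss of generality.
1. X is the centroid of triangle LCN ⇒ X = (1/3, 1/3)
2. M is the intersection of line CN and line LX ⇒ M = (1/2, 0)
3. H is the centroid of triangle XCL ⇒ H = (1/9, 4/9)
line MH meets CL at S = (0, 4/7)
H = M + t·(S−M) with t = 7/9, so MH:HS = 7/9:2/9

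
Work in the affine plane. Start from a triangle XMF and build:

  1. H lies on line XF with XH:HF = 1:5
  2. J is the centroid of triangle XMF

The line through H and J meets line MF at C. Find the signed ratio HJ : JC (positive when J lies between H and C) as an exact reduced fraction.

Choose coordinates X = (0, 0), M = (1, 0), F = (0, 1).
1. H lies on line XF with XH:HF = 1:5 ⇒ H = (0, 1/6)
2. J is the centroid of triangle XMF ⇒ J = (1/3, 1/3)
line HJ meets MF at C = (5/9, 4/9)
J = H + t·(C−H) with t = 3/5, so HJ:JC = 3/5:2/5

HJ:JC = 3/2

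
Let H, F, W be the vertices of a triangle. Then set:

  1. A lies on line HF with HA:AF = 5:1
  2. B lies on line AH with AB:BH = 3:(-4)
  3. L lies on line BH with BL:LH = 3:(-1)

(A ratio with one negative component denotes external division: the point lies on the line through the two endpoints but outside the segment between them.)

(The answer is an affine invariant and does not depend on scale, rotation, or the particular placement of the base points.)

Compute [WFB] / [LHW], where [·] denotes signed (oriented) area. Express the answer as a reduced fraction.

Work in coordinates with H = (0, 0), F = (1, 0), W = (0, 1).
1. A lies on line HF with HA:AF = 5:1 ⇒ A = (5/6, 0)
2. B lies on line AH with AB:BH = 3:(-4) ⇒ B = (10/3, 0)
3. L lies on line BH with BL:LH = 3:(-1) ⇒ L = (-5/3, 0)
2·[WFB] = 7/3, 2·[LHW] = 5/3
[WFB]:[LHW] = 7/3:5/3 = 7/5

[WFB]:[LHW] = 7/5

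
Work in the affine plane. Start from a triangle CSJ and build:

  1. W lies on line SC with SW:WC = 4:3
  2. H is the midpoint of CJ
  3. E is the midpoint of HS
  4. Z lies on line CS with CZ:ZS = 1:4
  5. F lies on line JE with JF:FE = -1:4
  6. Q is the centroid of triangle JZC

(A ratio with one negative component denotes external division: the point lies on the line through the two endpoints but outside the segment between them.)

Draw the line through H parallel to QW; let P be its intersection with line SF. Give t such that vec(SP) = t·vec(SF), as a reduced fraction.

Assign C = (0, 0), S = (1, 0), J = (0, 1) — the answer is frame-independent, so this choice is without loss of generality.
1. W lies on line SC with SW:WC = 4:3 ⇒ W = (3/7, 0)
2. H is the midpoint of CJ ⇒ H = (0, 1/2)
3. E is the midpoint of HS ⇒ E = (1/2, 1/4)
4. Z lies on line CS with CZ:ZS = 1:4 ⇒ Z = (1/5, 0)
5. F lies on line JE with JF:FE = -1:4 ⇒ F = (-1/6, 5/4)
6. Q is the centroid of triangle JZC ⇒ Q = (1/15, 1/3)
through H parallel to QW: direction (38/105, -1/3); meets SF at P = (19/5, -3)
P = S + t·(F−S) with t = -12/5

t = -12/5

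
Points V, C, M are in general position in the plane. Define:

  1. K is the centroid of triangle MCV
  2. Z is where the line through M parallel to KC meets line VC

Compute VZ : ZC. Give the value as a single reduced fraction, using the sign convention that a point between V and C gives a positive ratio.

Set V = (0, 0), C = (1, 0), M = (0, 1); any affine frame gives the same invariant.
1. K is the centroid of triangle MCV ⇒ K = (1/3, 1/3)
2. Z is where the line through M parallel to KC meets line VC ⇒ Z = (2, 0)
Z = V + t·(C−V) with t = 2, so VZ:ZC = t:(1−t) = 2:-1

VZ:ZC = -2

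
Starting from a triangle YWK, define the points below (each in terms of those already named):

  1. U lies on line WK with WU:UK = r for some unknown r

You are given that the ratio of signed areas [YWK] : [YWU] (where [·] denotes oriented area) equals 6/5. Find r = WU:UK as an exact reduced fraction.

r = 5

Set Y = (0, 0), W = (1, 0), K = (0, 1); any affine frame gives the same invariant.
1. With WU:UK = r, write λ = r/(r+1) so U = W + λ·(K−W); U is affine-linear in λ
Every point depending on U is an affine combination of U and λ-independent points, so each such coordinate is linear in λ; the λ² term in each signed area is a multiple of (K−W)×(K−W) = 0, so 2·[YWK] and 2·[YWU] are each linear in λ. Evaluating at λ=0 and λ=1:
  2·[YWK] = 1,   2·[YWU] = λ
So [YWK]:[YWU] = (1) / (λ). Setting this equal to 6/5:
  1 = 6/5·(λ)  ⇒  λ = 5/6
Then r = λ/(1−λ) = (5/6)/(1/6) = 5. Check: with r = 5, U = (1/6, 5/6) and [YWK]:[YWU] = 6/5 as required.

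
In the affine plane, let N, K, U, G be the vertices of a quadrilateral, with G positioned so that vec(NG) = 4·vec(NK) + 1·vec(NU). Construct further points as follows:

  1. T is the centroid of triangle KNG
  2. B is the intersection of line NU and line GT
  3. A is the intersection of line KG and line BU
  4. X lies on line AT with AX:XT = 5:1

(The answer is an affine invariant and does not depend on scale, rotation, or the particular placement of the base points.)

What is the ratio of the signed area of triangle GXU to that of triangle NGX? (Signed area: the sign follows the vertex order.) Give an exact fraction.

[GXU]:[NGX] = 56/9

Choose coordinates N = (0, 0), K = (1, 0), U = (0, 1), G = (4, 1).
1. T is the centroid of triangle KNG ⇒ T = (5/3, 1/3)
2. B is the intersection of line NU and line GT ⇒ B = (0, -1/7)
3. A is the intersection of line KG and line BU ⇒ A = (0, -1/3)
4. X lies on line AT with AX:XT = 5:1 ⇒ X = (25/18, 2/9)
2·[GXU] = -28/9, 2·[NGX] = -1/2
[GXU]:[NGX] = -28/9:-1/2 = 56/9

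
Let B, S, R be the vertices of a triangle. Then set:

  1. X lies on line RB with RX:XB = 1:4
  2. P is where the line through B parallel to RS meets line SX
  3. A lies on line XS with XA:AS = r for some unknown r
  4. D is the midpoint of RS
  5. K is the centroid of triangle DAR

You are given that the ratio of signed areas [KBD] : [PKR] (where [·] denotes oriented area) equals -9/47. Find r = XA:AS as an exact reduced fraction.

Set B = (0, 0), S = (1, 0), R = (0, 1); any affine frame gives the same invariant.
1. X lies on line RB with RX:XB = 1:4 ⇒ X = (0, 4/5)
2. P is where the line through B parallel to RS meets line SX ⇒ P = (-4, 4)
3. With XA:AS = r, write λ = r/(r+1) so A = X + λ·(S−X); A is affine-linear in λ
4. D is the midpoint of RS ⇒ D = (1/2, 1/2)
5. K is the centroid of triangle DAR ⇒ K is an affine combination of earlier points and hence also affine-linear in λ
Every point depending on A is an affine combination of A and λ-independent points, so each such coordinate is linear in λ; the λ² term in each signed area is a multiple of (S−X)×(S−X) = 0, so 2·[KBD] and 2·[PKR] are each linear in λ. Evaluating at λ=0 and λ=1:
  2·[KBD] = -3/10·λ + 3/10,   2·[PKR] = 1/15·λ + 13/30
So [KBD]:[PKR] = (-3/10·λ + 3/10) / (1/15·λ + 13/30). Setting this equal to -9/47:
  -3/10·λ + 3/10 = -9/47·(1/15·λ + 13/30)  ⇒  λ = 4/3
Then r = λ/(1−λ) = (4/3)/(-1/3) = -4. Check: with r = -4, A = (4/3, -4/15) and [KBD]:[PKR] = -9/47 as required.

r = -4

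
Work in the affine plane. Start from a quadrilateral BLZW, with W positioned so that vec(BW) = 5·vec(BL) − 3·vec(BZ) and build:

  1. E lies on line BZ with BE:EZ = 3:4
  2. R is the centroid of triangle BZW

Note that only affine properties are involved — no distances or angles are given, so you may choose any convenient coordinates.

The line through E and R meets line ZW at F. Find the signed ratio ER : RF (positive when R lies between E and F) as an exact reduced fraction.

Work in coordinates with B = (0, 0), L = (1, 0), Z = (0, 1), W = (5, -3).
1. E lies on line BZ with BE:EZ = 3:4 ⇒ E = (0, 3/7)
2. R is the centroid of triangle BZW ⇒ R = (5/3, -2/3)
line ER meets ZW at F = (4, -11/5)
R = E + t·(F−E) with t = 5/12, so ER:RF = 5/12:7/12

ER:RF = 5/7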